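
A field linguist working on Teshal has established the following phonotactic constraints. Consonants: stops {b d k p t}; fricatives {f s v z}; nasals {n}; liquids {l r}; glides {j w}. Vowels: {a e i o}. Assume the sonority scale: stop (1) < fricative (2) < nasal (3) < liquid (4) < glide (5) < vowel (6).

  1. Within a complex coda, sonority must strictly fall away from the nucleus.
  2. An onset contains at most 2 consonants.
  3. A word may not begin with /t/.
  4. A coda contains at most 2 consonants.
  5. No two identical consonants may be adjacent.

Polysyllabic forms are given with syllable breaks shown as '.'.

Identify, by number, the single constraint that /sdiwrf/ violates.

4

/sdiwrf/: syllable 1 coda /wrf/ has 3 consonants (> 2).
This is a violation of constraint 4: "A coda contains at most 2 consonants."
The remaining constraints (1, 2, 3, 5) are satisfied.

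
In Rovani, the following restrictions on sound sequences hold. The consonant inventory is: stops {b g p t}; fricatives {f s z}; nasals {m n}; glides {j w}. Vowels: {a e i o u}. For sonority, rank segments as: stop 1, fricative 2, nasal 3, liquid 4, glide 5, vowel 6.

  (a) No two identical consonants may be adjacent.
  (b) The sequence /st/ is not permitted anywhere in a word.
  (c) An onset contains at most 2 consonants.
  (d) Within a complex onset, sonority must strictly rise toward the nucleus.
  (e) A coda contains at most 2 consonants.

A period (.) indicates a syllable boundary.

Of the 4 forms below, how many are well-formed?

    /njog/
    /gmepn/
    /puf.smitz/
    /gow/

4

/njog/ — σ1 onset /nj/ (3→5 rises), coda /g/ ok → well-formed
/gmepn/ — σ1 onset /gm/ (1→3 rises), coda /pn/ (2C) ok → well-formed
/puf.smitz/ — σ1 onset /p/, coda /f/ ok; σ2 onset /sm/ (2→3 rises), coda /tz/ (2C) ok → well-formed
/gow/ — σ1 onset /g/, coda /w/ ok → well-formed
Well-formed: /njog/, /gmepn/, /puf.smitz/, /gow/ → 4.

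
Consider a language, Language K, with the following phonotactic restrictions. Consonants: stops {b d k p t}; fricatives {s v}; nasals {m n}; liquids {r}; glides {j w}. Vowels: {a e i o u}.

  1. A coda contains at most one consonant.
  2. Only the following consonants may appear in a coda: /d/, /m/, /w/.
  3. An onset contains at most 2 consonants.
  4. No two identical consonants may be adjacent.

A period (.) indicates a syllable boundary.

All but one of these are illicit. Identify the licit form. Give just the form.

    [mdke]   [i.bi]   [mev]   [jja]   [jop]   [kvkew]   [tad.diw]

[mdke] — violates constraint 3: syllable 1 onset /mdk/ has 3 consonants (> 2) → illicit
[i.bi] — σ1 onset /∅/, coda /∅/ ok; σ2 onset /b/, coda /∅/ ok → licit
[mev] — violates constraint 2: syllable 1 coda contains /v/, which is not a licensed coda consonant → illicit
[jja] — violates constraint 4: adjacent identical consonants /jj/ → illicit
[jop] — violates constraint 2: syllable 1 coda contains /p/, which is not a licensed coda consonant → illicit
[kvkew] — violates constraint 3: syllable 1 onset /kvk/ has 3 consonants (> 2) → illicit
[tad.diw] — violates constraint 4: adjacent identical consonants /dd/ → illicit

[i.bi]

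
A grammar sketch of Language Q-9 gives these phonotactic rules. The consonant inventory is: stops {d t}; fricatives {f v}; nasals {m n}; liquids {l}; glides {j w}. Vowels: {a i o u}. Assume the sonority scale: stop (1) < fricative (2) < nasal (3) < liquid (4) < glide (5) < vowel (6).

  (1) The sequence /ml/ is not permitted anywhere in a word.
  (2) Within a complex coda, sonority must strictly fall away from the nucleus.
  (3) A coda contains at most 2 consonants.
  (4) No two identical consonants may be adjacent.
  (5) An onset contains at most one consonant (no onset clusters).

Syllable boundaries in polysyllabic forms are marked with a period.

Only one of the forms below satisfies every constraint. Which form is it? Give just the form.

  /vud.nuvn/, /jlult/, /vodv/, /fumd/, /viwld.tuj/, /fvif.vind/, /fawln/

/fumd/

/vud.nuvn/ — violates constraint 2: syllable 2 coda /vn/: /v/ (fricative, 2) → /n/ (nasal, 3) does not fall → illicit
/jlult/ — violates constraint 5: syllable 1 onset /jl/ has 2 consonants (> 1) → illicit
/vodv/ — violates constraint 2: syllable 1 coda /dv/: /d/ (stop, 1) → /v/ (fricative, 2) does not fall → illicit
/fumd/ — σ1 onset /f/, coda /md/ (3→1 falls) ok → licit
/viwld.tuj/ — violates constraint 3: syllable 1 coda /wld/ has 3 consonants (> 2) → illicit
/fvif.vind/ — violates constraint 5: syllable 1 onset /fv/ has 2 consonants (> 1) → illicit
/fawln/ — violates constraint 3: syllable 1 coda /wln/ has 3 consonants (> 2) → illicit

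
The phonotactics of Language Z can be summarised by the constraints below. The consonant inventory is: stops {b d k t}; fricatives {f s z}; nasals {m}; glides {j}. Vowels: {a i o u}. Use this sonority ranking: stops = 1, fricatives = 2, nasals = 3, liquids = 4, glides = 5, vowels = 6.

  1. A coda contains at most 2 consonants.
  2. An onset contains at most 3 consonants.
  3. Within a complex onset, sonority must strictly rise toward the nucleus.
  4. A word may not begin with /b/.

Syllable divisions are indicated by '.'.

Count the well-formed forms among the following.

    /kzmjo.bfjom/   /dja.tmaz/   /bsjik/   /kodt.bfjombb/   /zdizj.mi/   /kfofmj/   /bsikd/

/kzmjo.bfjom/ — violates constraint 2: syllable 1 onset /kzmj/ has 4 consonants (> 3) → ill-formed
/dja.tmaz/ — σ1 onset /dj/ (1→5 rises), coda /∅/ ok; σ2 onset /tm/ (1→3 rises), coda /z/ ok → well-formed
/bsjik/ — violates constraint 4: word begins with /b/ → ill-formed
/kodt.bfjombb/ — violates constraint 1: syllable 2 coda /mbb/ has 3 consonants (> 2) → ill-formed
/zdizj.mi/ — violates constraint 3: syllable 1 onset /zd/: /z/ (fricative, 2) → /d/ (stop, 1) does not rise → ill-formed
/kfofmj/ — violates constraint 1: syllable 1 coda /fmj/ has 3 consonants (> 2) → ill-formed
/bsikd/ — violates constraint 4: word begins with /b/ → ill-formed
Well-formed: /dja.tmaz/ → 1.

1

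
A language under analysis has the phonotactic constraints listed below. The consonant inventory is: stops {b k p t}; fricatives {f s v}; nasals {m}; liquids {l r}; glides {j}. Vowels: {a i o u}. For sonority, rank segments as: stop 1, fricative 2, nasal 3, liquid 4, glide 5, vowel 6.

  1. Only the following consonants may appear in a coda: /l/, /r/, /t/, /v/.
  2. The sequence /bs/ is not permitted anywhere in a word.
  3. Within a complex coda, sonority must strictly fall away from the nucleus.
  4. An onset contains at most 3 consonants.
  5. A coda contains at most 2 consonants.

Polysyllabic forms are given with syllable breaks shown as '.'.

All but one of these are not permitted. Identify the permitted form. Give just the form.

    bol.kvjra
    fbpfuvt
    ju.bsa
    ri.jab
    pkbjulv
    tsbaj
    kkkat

bol.kvjra — violates constraint 4: syllable 2 onset /kvjr/ has 4 consonants (> 3) → not permitted
fbpfuvt — violates constraint 4: syllable 1 onset /fbpf/ has 4 consonants (> 3) → not permitted
ju.bsa — violates constraint 2: contains banned sequence /bs/ → not permitted
ri.jab — violates constraint 1: syllable 2 coda contains /b/, which is not a licensed coda consonant → not permitted
pkbjulv — violates constraint 4: syllable 1 onset /pkbj/ has 4 consonants (> 3) → not permitted
tsbaj — violates constraint 1: syllable 1 coda contains /j/, which is not a licensed coda consonant → not permitted
kkkat — σ1 onset /kkk/ (3C), coda /t/ ok → permitted

kkkat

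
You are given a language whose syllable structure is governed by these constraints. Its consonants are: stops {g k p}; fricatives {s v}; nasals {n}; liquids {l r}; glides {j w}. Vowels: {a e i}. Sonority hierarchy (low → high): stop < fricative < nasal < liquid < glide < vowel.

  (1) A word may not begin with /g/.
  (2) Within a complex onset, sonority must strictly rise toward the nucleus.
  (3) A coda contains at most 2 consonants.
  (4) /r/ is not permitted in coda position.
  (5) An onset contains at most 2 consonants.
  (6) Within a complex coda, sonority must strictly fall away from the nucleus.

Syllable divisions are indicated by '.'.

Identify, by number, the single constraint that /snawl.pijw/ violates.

6

/snawl.pijw/: syllable 2 coda /jw/: /j/ (glide, 5) → /w/ (glide, 5) does not fall.
This is a violation of constraint 6: "Within a complex coda, sonority must strictly fall away from the nucleus."
The remaining constraints (1, 2, 3, 4, 5) are satisfied.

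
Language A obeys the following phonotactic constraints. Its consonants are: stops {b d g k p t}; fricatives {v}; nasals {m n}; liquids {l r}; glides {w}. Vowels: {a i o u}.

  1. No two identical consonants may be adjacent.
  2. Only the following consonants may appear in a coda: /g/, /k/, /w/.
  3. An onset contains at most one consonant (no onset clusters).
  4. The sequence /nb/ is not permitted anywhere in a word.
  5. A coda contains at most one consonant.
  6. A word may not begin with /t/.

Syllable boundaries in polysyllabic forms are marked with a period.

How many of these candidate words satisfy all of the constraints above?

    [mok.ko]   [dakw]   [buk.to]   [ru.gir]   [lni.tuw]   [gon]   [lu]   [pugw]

2

[mok.ko] — violates constraint 1: adjacent identical consonants /kk/ → phonotactically illegal
[dakw] — violates constraint 5: syllable 1 coda /kw/ has 2 consonants (> 1) → phonotactically illegal
[buk.to] — σ1 onset /b/, coda /k/ ok; σ2 onset /t/, coda /∅/ ok → phonotactically legal
[ru.gir] — violates constraint 2: syllable 2 coda contains /r/, which is not a licensed coda consonant → phonotactically illegal
[lni.tuw] — violates constraint 3: syllable 1 onset /ln/ has 2 consonants (> 1) → phonotactically illegal
[gon] — violates constraint 2: syllable 1 coda contains /n/, which is not a licensed coda consonant → phonotactically illegal
[lu] — σ1 onset /l/, coda /∅/ ok → phonotactically legal
[pugw] — violates constraint 5: syllable 1 coda /gw/ has 2 consonants (> 1) → phonotactically illegal
Phonotactically legal: [buk.to], [lu] → 2.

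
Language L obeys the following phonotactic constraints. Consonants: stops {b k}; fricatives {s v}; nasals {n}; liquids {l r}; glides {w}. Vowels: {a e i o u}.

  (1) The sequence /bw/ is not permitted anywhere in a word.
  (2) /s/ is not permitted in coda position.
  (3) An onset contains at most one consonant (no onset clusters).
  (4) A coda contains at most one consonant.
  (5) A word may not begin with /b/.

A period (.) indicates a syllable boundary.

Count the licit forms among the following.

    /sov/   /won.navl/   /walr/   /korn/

1

/sov/ — σ1 onset /s/, coda /v/ ok → licit
/won.navl/ — violates constraint 4: syllable 2 coda /vl/ has 2 consonants (> 1) → illicit
/walr/ — violates constraint 4: syllable 1 coda /lr/ has 2 consonants (> 1) → illicit
/korn/ — violates constraint 4: syllable 1 coda /rn/ has 2 consonants (> 1) → illicit
Licit: /sov/ → 1.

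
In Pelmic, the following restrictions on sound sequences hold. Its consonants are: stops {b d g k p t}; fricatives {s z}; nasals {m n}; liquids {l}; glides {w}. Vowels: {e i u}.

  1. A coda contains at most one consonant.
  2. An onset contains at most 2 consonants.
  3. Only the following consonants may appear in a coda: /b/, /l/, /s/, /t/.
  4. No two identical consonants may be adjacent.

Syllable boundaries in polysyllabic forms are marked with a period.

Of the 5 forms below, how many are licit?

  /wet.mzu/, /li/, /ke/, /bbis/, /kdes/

/wet.mzu/ — σ1 onset /w/, coda /t/ ok; σ2 onset /mz/ (2C), coda /∅/ ok → licit
/li/ — σ1 onset /l/, coda /∅/ ok → licit
/ke/ — σ1 onset /k/, coda /∅/ ok → licit
/bbis/ — violates constraint 4: adjacent identical consonants /bb/ → illicit
/kdes/ — σ1 onset /kd/ (2C), coda /s/ ok → licit
Licit: /wet.mzu/, /li/, /ke/, /kdes/ → 4.

4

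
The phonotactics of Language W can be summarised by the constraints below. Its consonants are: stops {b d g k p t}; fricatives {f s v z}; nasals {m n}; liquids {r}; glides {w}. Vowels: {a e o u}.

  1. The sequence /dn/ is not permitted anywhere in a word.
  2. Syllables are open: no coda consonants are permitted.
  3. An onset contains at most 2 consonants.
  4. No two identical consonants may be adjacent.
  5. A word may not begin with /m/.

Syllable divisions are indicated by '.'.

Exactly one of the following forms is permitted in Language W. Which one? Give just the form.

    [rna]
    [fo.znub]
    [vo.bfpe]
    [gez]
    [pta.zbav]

[rna] — σ1 onset /rn/ (2C), coda /∅/ ok → permitted
[fo.znub] — violates constraint 2: syllable 2 coda /b/ has 1 consonant (> 0) → not permitted
[vo.bfpe] — violates constraint 3: syllable 2 onset /bfp/ has 3 consonants (> 2) → not permitted
[gez] — violates constraint 2: syllable 1 coda /z/ has 1 consonant (> 0) → not permitted
[pta.zbav] — violates constraint 2: syllable 2 coda /v/ has 1 consonant (> 0) → not permitted

[rna]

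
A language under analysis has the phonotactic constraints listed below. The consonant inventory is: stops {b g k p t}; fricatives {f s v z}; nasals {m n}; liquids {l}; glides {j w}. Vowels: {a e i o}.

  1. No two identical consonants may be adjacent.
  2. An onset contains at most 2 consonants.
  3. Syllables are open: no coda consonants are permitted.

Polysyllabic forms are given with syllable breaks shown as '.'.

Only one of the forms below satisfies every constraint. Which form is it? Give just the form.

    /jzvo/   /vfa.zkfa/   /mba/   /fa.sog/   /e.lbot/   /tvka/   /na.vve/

/jzvo/ — violates constraint 2: syllable 1 onset /jzv/ has 3 consonants (> 2) → ill-formed
/vfa.zkfa/ — violates constraint 2: syllable 2 onset /zkf/ has 3 consonants (> 2) → ill-formed
/mba/ — σ1 onset /mb/ (2C), coda /∅/ ok → well-formed
/fa.sog/ — violates constraint 3: syllable 2 coda /g/ has 1 consonant (> 0) → ill-formed
/e.lbot/ — violates constraint 3: syllable 2 coda /t/ has 1 consonant (> 0) → ill-formed
/tvka/ — violates constraint 2: syllable 1 onset /tvk/ has 3 consonants (> 2) → ill-formed
/na.vve/ — violates constraint 1: adjacent identical consonants /vv/ → ill-formed

/mba/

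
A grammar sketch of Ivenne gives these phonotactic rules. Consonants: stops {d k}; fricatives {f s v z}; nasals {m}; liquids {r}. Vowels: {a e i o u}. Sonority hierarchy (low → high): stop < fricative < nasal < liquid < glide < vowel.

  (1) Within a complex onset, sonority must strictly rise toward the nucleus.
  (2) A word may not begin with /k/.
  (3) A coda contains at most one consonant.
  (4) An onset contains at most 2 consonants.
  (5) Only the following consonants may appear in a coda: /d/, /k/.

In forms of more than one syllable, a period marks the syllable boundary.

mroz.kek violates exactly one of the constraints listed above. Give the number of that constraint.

5

mroz.kek: syllable 1 coda contains /z/, which is not a licensed coda consonant.
This is a violation of constraint 5: "Only the following consonants may appear in a coda: /d/, /k/."
The remaining constraints (1, 2, 3, 4) are satisfied.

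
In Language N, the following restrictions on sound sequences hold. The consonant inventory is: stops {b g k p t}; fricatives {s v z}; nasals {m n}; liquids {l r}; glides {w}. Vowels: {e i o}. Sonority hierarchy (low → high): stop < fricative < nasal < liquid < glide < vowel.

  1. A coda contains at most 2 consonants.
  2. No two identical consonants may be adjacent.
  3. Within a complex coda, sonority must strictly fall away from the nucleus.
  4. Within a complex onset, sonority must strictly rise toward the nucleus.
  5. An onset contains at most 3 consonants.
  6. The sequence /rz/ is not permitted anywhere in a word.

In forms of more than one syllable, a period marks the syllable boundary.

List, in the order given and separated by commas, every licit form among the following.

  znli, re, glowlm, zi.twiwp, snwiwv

znli, re, zi.twiwp, snwiwv

znli — σ1 onset /znl/ (2→3→4 rises), coda /∅/ ok → licit
re — σ1 onset /r/, coda /∅/ ok → licit
glowlm — violates constraint 1: syllable 1 coda /wlm/ has 3 consonants (> 2) → illicit
zi.twiwp — σ1 onset /z/, coda /∅/ ok; σ2 onset /tw/ (1→5 rises), coda /wp/ (5→1 falls) ok → licit
snwiwv — σ1 onset /snw/ (2→3→5 rises), coda /wv/ (5→2 falls) ok → licit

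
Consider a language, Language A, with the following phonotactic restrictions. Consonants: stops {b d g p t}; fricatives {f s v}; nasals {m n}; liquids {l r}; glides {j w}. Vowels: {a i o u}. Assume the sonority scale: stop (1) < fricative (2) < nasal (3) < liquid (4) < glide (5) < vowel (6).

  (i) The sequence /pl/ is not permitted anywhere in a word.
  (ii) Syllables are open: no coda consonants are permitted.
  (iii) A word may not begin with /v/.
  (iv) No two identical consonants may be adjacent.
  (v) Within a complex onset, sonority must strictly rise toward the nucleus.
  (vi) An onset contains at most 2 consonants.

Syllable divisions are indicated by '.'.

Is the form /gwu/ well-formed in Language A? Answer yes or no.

yes

/gwu/ — σ1 onset /gw/ (1→5 rises), coda /∅/ ok → well-formed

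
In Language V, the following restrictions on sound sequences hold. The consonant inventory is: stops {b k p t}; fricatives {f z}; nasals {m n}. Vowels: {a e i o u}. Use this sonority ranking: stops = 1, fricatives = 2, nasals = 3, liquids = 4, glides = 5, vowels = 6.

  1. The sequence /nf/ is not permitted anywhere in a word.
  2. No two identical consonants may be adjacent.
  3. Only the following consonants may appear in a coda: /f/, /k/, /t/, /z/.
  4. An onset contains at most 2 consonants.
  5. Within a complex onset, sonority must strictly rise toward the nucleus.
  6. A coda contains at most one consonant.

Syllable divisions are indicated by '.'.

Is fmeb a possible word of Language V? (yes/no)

fmeb — violates constraint 3: syllable 1 coda contains /b/, which is not a licensed coda consonant → phonotactically illegal

no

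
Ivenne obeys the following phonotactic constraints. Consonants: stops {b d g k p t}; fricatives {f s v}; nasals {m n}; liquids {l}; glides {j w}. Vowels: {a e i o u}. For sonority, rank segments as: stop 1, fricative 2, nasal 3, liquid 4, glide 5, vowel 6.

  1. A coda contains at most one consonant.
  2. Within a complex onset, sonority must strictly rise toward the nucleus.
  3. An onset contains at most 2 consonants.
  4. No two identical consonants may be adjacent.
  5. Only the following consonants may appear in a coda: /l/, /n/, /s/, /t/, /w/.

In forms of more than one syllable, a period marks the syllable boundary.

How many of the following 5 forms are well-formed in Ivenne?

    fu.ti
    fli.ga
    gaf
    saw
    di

4

fu.ti — σ1 onset /f/, coda /∅/ ok; σ2 onset /t/, coda /∅/ ok → well-formed
fli.ga — σ1 onset /fl/ (2→4 rises), coda /∅/ ok; σ2 onset /g/, coda /∅/ ok → well-formed
gaf — violates constraint 5: syllable 1 coda contains /f/, which is not a licensed coda consonant → ill-formed
saw — σ1 onset /s/, coda /w/ ok → well-formed
di — σ1 onset /d/, coda /∅/ ok → well-formed
Well-formed: fu.ti, fli.ga, saw, di → 4.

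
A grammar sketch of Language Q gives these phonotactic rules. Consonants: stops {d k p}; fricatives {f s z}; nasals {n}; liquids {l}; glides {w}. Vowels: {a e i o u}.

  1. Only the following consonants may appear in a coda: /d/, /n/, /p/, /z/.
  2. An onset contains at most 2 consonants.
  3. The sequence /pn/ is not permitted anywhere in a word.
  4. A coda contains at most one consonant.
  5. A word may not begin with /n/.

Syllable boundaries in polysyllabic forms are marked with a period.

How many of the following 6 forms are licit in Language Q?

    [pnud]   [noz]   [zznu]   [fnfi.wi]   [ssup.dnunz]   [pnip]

[pnud] — violates constraint 3: contains banned sequence /pn/ → illicit
[noz] — violates constraint 5: word begins with /n/ → illicit
[zznu] — violates constraint 2: syllable 1 onset /zzn/ has 3 consonants (> 2) → illicit
[fnfi.wi] — violates constraint 2: syllable 1 onset /fnf/ has 3 consonants (> 2) → illicit
[ssup.dnunz] — violates constraint 4: syllable 2 coda /nz/ has 2 consonants (> 1) → illicit
[pnip] — violates constraint 3: contains banned sequence /pn/ → illicit
No form is licit → 0.

0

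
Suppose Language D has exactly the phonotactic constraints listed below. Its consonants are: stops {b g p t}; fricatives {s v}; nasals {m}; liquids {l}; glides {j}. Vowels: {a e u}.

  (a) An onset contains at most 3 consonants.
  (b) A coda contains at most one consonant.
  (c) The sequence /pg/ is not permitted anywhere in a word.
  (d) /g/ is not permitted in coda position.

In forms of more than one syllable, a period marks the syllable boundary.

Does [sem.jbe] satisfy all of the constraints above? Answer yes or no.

[sem.jbe] — σ1 onset /s/, coda /m/ ok; σ2 onset /jb/ (2C), coda /∅/ ok → permitted

yes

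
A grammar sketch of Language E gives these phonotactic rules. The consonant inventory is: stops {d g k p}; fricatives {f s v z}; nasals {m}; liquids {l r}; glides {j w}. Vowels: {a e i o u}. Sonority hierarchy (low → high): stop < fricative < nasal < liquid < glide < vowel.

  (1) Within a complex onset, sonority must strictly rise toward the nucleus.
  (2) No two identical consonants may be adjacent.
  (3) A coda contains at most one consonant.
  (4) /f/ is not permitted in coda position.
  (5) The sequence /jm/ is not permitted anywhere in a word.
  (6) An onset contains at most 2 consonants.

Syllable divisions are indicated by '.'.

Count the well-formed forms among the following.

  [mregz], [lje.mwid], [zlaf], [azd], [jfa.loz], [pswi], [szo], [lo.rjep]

[mregz] — violates constraint 3: syllable 1 coda /gz/ has 2 consonants (> 1) → ill-formed
[lje.mwid] — σ1 onset /lj/ (4→5 rises), coda /∅/ ok; σ2 onset /mw/ (3→5 rises), coda /d/ ok → well-formed
[zlaf] — violates constraint 4: syllable 1 coda contains /f/ → ill-formed
[azd] — violates constraint 3: syllable 1 coda /zd/ has 2 consonants (> 1) → ill-formed
[jfa.loz] — violates constraint 1: syllable 1 onset /jf/: /j/ (glide, 5) → /f/ (fricative, 2) does not rise → ill-formed
[pswi] — violates constraint 6: syllable 1 onset /psw/ has 3 consonants (> 2) → ill-formed
[szo] — violates constraint 1: syllable 1 onset /sz/: /s/ (fricative, 2) → /z/ (fricative, 2) does not rise → ill-formed
[lo.rjep] — σ1 onset /l/, coda /∅/ ok; σ2 onset /rj/ (4→5 rises), coda /p/ ok → well-formed
Well-formed: [lje.mwid], [lo.rjep] → 2.

2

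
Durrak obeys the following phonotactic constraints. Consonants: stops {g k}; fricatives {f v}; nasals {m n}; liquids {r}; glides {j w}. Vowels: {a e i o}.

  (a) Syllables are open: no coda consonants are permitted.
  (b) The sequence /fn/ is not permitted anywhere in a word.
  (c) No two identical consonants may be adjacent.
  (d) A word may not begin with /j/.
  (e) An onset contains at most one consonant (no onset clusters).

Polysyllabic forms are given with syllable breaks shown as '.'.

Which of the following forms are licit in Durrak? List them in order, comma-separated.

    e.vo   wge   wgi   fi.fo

e.vo, fi.fo

e.vo — σ1 onset /∅/, coda /∅/ ok; σ2 onset /v/, coda /∅/ ok → licit
wge — violates constraint (e): syllable 1 onset /wg/ has 2 consonants (> 1) → illicit
wgi — violates constraint (e): syllable 1 onset /wg/ has 2 consonants (> 1) → illicit
fi.fo — σ1 onset /f/, coda /∅/ ok; σ2 onset /f/, coda /∅/ ok → licit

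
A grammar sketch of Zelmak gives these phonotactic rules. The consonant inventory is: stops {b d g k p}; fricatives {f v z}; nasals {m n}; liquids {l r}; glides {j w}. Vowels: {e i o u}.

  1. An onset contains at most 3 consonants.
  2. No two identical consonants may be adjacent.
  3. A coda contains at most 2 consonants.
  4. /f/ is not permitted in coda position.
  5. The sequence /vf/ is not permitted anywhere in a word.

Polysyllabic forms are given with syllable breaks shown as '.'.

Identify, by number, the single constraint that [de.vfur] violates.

5

[de.vfur]: contains banned sequence /vf/.
This is a violation of constraint 5: "The sequence /vf/ is not permitted anywhere in a word."
The remaining constraints (1, 2, 3, 4) are satisfied.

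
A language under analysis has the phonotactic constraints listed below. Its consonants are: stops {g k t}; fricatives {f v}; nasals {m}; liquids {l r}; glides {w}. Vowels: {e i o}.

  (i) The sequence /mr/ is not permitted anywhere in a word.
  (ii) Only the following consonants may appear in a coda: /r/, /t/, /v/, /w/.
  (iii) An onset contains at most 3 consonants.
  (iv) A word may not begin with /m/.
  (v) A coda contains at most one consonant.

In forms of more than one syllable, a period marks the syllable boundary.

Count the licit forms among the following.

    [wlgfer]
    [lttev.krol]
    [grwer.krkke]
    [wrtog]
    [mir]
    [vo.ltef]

0

[wlgfer] — violates constraint (iii): syllable 1 onset /wlgf/ has 4 consonants (> 3) → illicit
[lttev.krol] — violates constraint (ii): syllable 2 coda contains /l/, which is not a licensed coda consonant → illicit
[grwer.krkke] — violates constraint (iii): syllable 2 onset /krkk/ has 4 consonants (> 3) → illicit
[wrtog] — violates constraint (ii): syllable 1 coda contains /g/, which is not a licensed coda consonant → illicit
[mir] — violates constraint (iv): word begins with /m/ → illicit
[vo.ltef] — violates constraint (ii): syllable 2 coda contains /f/, which is not a licensed coda consonant → illicit
No form is licit → 0.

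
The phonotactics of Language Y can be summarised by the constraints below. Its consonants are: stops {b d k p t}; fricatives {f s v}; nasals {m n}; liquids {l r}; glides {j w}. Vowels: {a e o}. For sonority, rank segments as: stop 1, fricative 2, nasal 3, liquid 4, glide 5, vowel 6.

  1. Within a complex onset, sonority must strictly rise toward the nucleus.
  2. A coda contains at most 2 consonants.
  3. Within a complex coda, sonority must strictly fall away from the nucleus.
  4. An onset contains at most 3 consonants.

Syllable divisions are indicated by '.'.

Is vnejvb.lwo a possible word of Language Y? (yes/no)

vnejvb.lwo — violates constraint 2: syllable 1 coda /jvb/ has 3 consonants (> 2) → ill-formed

no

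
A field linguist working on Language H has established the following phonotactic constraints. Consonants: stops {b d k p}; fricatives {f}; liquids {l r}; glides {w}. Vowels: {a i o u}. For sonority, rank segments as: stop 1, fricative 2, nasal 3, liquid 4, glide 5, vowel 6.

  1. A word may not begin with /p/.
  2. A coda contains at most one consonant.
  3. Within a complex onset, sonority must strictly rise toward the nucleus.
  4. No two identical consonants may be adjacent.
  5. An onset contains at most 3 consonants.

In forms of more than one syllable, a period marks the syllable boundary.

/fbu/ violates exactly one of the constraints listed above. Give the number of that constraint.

/fbu/: syllable 1 onset /fb/: /f/ (fricative, 2) → /b/ (stop, 1) does not rise.
This is a violation of constraint 3: "Within a complex onset, sonority must strictly rise toward the nucleus."
The remaining constraints (1, 2, 4, 5) are satisfied.

3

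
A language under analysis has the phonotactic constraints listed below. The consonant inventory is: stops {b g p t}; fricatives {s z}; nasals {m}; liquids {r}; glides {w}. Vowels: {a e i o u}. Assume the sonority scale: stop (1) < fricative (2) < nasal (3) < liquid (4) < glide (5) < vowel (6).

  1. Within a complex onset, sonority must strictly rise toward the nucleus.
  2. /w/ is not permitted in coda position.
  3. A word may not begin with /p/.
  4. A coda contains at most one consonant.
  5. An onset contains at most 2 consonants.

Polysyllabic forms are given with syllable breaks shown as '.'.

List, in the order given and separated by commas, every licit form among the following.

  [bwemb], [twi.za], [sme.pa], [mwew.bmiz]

[bwemb] — violates constraint 4: syllable 1 coda /mb/ has 2 consonants (> 1) → illicit
[twi.za] — σ1 onset /tw/ (1→5 rises), coda /∅/ ok; σ2 onset /z/, coda /∅/ ok → licit
[sme.pa] — σ1 onset /sm/ (2→3 rises), coda /∅/ ok; σ2 onset /p/, coda /∅/ ok → licit
[mwew.bmiz] — violates constraint 2: syllable 1 coda contains /w/ → illicit

[twi.za], [sme.pa]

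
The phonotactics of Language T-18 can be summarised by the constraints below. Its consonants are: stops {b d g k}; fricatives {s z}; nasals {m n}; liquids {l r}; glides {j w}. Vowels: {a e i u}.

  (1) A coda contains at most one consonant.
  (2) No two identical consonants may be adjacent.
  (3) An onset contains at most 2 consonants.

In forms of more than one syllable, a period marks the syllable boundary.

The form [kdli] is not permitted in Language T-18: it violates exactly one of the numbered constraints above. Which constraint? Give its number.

3

[kdli]: syllable 1 onset /kdl/ has 3 consonants (> 2).
This is a violation of constraint 3: "An onset contains at most 2 consonants."
The remaining constraints (1, 2) are satisfied.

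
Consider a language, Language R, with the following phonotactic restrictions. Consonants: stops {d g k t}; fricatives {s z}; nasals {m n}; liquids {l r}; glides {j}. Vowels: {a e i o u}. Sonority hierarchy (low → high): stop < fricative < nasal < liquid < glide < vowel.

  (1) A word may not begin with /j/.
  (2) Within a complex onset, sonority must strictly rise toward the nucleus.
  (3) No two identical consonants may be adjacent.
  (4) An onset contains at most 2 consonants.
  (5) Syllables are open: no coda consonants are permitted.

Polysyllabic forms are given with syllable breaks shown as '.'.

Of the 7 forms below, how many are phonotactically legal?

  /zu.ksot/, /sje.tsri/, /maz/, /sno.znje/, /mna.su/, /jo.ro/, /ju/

/zu.ksot/ — violates constraint 5: syllable 2 coda /t/ has 1 consonant (> 0) → phonotactically illegal
/sje.tsri/ — violates constraint 4: syllable 2 onset /tsr/ has 3 consonants (> 2) → phonotactically illegal
/maz/ — violates constraint 5: syllable 1 coda /z/ has 1 consonant (> 0) → phonotactically illegal
/sno.znje/ — violates constraint 4: syllable 2 onset /znj/ has 3 consonants (> 2) → phonotactically illegal
/mna.su/ — violates constraint 2: syllable 1 onset /mn/: /m/ (nasal, 3) → /n/ (nasal, 3) does not rise → phonotactically illegal
/jo.ro/ — violates constraint 1: word begins with /j/ → phonotactically illegal
/ju/ — violates constraint 1: word begins with /j/ → phonotactically illegal
No form is phonotactically legal → 0.

0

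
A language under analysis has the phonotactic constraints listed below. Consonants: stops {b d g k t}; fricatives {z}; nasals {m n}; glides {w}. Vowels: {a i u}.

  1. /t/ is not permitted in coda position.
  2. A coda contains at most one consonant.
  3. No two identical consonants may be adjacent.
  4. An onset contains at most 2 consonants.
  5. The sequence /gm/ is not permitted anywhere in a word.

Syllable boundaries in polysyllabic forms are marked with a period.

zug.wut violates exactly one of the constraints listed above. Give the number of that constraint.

1

zug.wut: syllable 2 coda contains /t/.
This is a violation of constraint 1: "/t/ is not permitted in coda position."
The remaining constraints (2, 3, 4, 5) are satisfied.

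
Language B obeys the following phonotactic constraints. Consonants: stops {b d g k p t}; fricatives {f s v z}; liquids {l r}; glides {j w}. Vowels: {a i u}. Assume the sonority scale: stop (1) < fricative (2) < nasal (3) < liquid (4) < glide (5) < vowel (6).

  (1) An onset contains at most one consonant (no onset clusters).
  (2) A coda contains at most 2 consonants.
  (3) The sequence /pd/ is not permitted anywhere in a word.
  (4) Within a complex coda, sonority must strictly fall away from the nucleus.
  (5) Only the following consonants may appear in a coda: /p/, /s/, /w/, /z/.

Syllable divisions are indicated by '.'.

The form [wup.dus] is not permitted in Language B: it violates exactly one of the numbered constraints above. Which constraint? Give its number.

[wup.dus]: contains banned sequence /pd/.
This is a violation of constraint 3: "The sequence /pd/ is not permitted anywhere in a word."
The remaining constraints (1, 2, 4, 5) are satisfied.

3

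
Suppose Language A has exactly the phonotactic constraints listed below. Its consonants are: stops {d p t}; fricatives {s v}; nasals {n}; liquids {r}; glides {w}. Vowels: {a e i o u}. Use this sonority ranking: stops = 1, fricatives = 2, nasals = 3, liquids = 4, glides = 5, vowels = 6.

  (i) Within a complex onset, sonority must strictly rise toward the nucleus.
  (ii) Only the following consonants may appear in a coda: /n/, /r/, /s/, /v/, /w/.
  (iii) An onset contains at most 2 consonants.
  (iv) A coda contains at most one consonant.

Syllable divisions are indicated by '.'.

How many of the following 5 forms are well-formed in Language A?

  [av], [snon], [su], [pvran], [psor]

[av] — σ1 onset /∅/, coda /v/ ok → well-formed
[snon] — σ1 onset /sn/ (2→3 rises), coda /n/ ok → well-formed
[su] — σ1 onset /s/, coda /∅/ ok → well-formed
[pvran] — violates constraint (iii): syllable 1 onset /pvr/ has 3 consonants (> 2) → ill-formed
[psor] — σ1 onset /ps/ (1→2 rises), coda /r/ ok → well-formed
Well-formed: [av], [snon], [su], [psor] → 4.

4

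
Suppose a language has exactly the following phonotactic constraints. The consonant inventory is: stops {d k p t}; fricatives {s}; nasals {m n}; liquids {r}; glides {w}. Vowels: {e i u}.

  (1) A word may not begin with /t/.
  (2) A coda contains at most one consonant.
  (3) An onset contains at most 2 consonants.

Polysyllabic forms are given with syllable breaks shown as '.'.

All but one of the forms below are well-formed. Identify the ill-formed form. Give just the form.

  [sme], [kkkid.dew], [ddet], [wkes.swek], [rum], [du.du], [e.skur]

[sme] — σ1 onset /sm/ (2C), coda /∅/ ok → well-formed
[kkkid.dew] — violates constraint 3: syllable 1 onset /kkk/ has 3 consonants (> 2) → ill-formed
[ddet] — σ1 onset /dd/ (2C), coda /t/ ok → well-formed
[wkes.swek] — σ1 onset /wk/ (2C), coda /s/ ok; σ2 onset /sw/ (2C), coda /k/ ok → well-formed
[rum] — σ1 onset /r/, coda /m/ ok → well-formed
[du.du] — σ1 onset /d/, coda /∅/ ok; σ2 onset /d/, coda /∅/ ok → well-formed
[e.skur] — σ1 onset /∅/, coda /∅/ ok; σ2 onset /sk/ (2C), coda /r/ ok → well-formed

[kkkid.dew]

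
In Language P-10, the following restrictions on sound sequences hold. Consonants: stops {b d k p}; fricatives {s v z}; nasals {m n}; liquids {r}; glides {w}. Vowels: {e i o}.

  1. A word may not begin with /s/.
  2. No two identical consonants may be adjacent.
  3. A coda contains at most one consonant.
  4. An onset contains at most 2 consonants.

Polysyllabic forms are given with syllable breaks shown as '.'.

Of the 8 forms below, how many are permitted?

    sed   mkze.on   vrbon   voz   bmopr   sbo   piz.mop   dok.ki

sed — violates constraint 1: word begins with /s/ → not permitted
mkze.on — violates constraint 4: syllable 1 onset /mkz/ has 3 consonants (> 2) → not permitted
vrbon — violates constraint 4: syllable 1 onset /vrb/ has 3 consonants (> 2) → not permitted
voz — σ1 onset /v/, coda /z/ ok → permitted
bmopr — violates constraint 3: syllable 1 coda /pr/ has 2 consonants (> 1) → not permitted
sbo — violates constraint 1: word begins with /s/ → not permitted
piz.mop — σ1 onset /p/, coda /z/ ok; σ2 onset /m/, coda /p/ ok → permitted
dok.ki — violates constraint 2: adjacent identical consonants /kk/ → not permitted
Permitted: voz, piz.mop → 2.

2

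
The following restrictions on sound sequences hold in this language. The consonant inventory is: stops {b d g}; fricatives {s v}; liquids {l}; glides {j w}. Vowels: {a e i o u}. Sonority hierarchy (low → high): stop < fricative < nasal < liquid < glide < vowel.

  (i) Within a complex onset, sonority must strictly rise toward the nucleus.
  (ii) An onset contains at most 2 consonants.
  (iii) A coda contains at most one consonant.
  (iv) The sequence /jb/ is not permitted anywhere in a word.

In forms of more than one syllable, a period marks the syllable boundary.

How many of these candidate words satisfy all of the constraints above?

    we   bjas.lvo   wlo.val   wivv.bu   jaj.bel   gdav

we — σ1 onset /w/, coda /∅/ ok → well-formed
bjas.lvo — violates constraint (i): syllable 2 onset /lv/: /l/ (liquid, 4) → /v/ (fricative, 2) does not rise → ill-formed
wlo.val — violates constraint (i): syllable 1 onset /wl/: /w/ (glide, 5) → /l/ (liquid, 4) does not rise → ill-formed
wivv.bu — violates constraint (iii): syllable 1 coda /vv/ has 2 consonants (> 1) → ill-formed
jaj.bel — violates constraint (iv): contains banned sequence /jb/ → ill-formed
gdav — violates constraint (i): syllable 1 onset /gd/: /g/ (stop, 1) → /d/ (stop, 1) does not rise → ill-formed
Well-formed: we → 1.

1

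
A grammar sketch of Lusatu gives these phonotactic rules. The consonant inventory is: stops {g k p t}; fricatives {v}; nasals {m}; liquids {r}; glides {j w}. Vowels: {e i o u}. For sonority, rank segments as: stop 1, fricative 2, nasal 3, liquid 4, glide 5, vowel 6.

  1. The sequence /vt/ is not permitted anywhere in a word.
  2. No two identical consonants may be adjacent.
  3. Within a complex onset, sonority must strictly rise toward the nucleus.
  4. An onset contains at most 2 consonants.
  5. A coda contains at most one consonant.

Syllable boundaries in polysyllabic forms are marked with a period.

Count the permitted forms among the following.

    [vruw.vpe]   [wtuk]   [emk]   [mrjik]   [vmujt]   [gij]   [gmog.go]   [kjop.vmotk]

[vruw.vpe] — violates constraint 3: syllable 2 onset /vp/: /v/ (fricative, 2) → /p/ (stop, 1) does not rise → not permitted
[wtuk] — violates constraint 3: syllable 1 onset /wt/: /w/ (glide, 5) → /t/ (stop, 1) does not rise → not permitted
[emk] — violates constraint 5: syllable 1 coda /mk/ has 2 consonants (> 1) → not permitted
[mrjik] — violates constraint 4: syllable 1 onset /mrj/ has 3 consonants (> 2) → not permitted
[vmujt] — violates constraint 5: syllable 1 coda /jt/ has 2 consonants (> 1) → not permitted
[gij] — σ1 onset /g/, coda /j/ ok → permitted
[gmog.go] — violates constraint 2: adjacent identical consonants /gg/ → not permitted
[kjop.vmotk] — violates constraint 5: syllable 2 coda /tk/ has 2 consonants (> 1) → not permitted
Permitted: [gij] → 1.

1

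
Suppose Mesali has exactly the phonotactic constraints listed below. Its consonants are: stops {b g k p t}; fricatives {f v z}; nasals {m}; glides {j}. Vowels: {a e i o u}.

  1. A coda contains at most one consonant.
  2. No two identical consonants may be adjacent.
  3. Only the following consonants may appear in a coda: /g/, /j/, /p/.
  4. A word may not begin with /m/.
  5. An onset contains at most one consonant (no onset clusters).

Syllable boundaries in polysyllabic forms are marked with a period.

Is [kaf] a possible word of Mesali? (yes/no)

no

[kaf] — violates constraint 3: syllable 1 coda contains /f/, which is not a licensed coda consonant → phonotactically illegal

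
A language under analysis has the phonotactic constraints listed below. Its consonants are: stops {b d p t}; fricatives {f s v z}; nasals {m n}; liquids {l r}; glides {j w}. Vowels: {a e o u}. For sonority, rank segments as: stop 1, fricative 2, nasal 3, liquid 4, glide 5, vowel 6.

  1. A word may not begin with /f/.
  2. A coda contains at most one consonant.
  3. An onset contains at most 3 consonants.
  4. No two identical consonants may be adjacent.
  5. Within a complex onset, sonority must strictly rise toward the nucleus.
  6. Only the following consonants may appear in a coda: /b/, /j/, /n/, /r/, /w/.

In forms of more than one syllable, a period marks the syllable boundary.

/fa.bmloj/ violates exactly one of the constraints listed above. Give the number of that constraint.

/fa.bmloj/: word begins with /f/.
This is a violation of constraint 1: "A word may not begin with /f/."
The remaining constraints (2, 3, 4, 5, 6) are satisfied.

1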